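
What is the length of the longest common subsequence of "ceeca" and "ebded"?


LCS of "ceeca" and "ebded"
DP table:
           e    b    d    e    d
      0    0    0    0    0    0
  c   0    0    0    0    0    0
  e   0    1    1    1    1    1
  e   0    1    1    1    2    2
  c   0    1    1    1    2    2
  a   0    1    1    1    2    2
LCS length = dp[5][5] = 2

2


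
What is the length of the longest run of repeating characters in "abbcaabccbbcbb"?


Input: "abbcaabccbbcbb"
Scanning for longest run:
  Position 1 ('b'): new char, reset run to 1
  Position 2 ('b'): continues run of 'b', length=2
  Position 3 ('c'): new char, reset run to 1
  Position 4 ('a'): new char, reset run to 1
  Position 5 ('a'): continues run of 'a', length=2
  Position 6 ('b'): new char, reset run to 1
  Position 7 ('c'): new char, reset run to 1
  Position 8 ('c'): continues run of 'c', length=2
  Position 9 ('b'): new char, reset run to 1
  Position 10 ('b'): continues run of 'b', length=2
  Position 11 ('c'): new char, reset run to 1
  Position 12 ('b'): new char, reset run to 1
  Position 13 ('b'): continues run of 'b', length=2
Longest run: 'b' with length 2

2


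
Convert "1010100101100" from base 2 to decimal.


Input: "1010100101100" in base 2
Positional expansion:
  Digit '1' (value 1) x 2^12 = 4096
  Digit '0' (value 0) x 2^11 = 0
  Digit '1' (value 1) x 2^10 = 1024
  Digit '0' (value 0) x 2^9 = 0
  Digit '1' (value 1) x 2^8 = 256
  Digit '0' (value 0) x 2^7 = 0
  Digit '0' (value 0) x 2^6 = 0
  Digit '1' (value 1) x 2^5 = 32
  Digit '0' (value 0) x 2^4 = 0
  Digit '1' (value 1) x 2^3 = 8
  Digit '1' (value 1) x 2^2 = 4
  Digit '0' (value 0) x 2^1 = 0
  Digit '0' (value 0) x 2^0 = 0
Sum = 5420

5420


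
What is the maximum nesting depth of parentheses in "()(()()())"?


Input: "()(()()())"
Tracking depth:
  Position 0 '(': depth becomes 1
  Position 1 ')': depth becomes 0
  Position 2 '(': depth becomes 1
  Position 3 '(': depth becomes 2
  Position 4 ')': depth becomes 1
  Position 5 '(': depth becomes 2
  Position 6 ')': depth becomes 1
  Position 7 '(': depth becomes 2
  Position 8 ')': depth becomes 1
  Position 9 ')': depth becomes 0
Maximum depth reached: 2

2


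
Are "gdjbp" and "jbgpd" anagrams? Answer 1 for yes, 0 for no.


Strings: "gdjbp", "jbgpd"
Sorted first:  bdgjp
Sorted second: bdgjp
Sorted forms match => anagrams

1


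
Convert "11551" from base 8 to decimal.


Input: "11551" in base 8
Positional expansion:
  Digit '1' (value 1) x 8^4 = 4096
  Digit '1' (value 1) x 8^3 = 512
  Digit '5' (value 5) x 8^2 = 320
  Digit '5' (value 5) x 8^1 = 40
  Digit '1' (value 1) x 8^0 = 1
Sum = 4969

4969


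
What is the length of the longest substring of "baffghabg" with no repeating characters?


Input: "baffghabg"
Sliding window (track last position of each char):
  Position 0 ('b'): window [0,0] length 1 -- new best
  Position 1 ('a'): window [0,1] length 2 -- new best
  Position 2 ('f'): window [0,2] length 3 -- new best
  Position 3 ('f'): repeat (last at 2), move window start to 3
  Position 3 ('f'): window [3,3] length 1
  Position 4 ('g'): window [3,4] length 2
  Position 5 ('h'): window [3,5] length 3
  Position 6 ('a'): window [3,6] length 4 -- new best
  Position 7 ('b'): window [3,7] length 5 -- new best
  Position 8 ('g'): repeat (last at 4), move window start to 5
  Position 8 ('g'): window [5,8] length 4
Longest substring with no repeats: "fghab" with length 5

5


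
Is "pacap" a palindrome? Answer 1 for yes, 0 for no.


Input: pacap
Reversed: pacap
  Compare pos 0 ('p') with pos 4 ('p'): match
  Compare pos 1 ('a') with pos 3 ('a'): match
Result: palindrome

1


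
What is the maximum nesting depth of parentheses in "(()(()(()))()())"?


Input: "(()(()(()))()())"
Tracking depth:
  Position 0 '(': depth becomes 1
  Position 1 '(': depth becomes 2
  Position 2 ')': depth becomes 1
  Position 3 '(': depth becomes 2
  Position 4 '(': depth becomes 3
  Position 5 ')': depth becomes 2
  Position 6 '(': depth becomes 3
  Position 7 '(': depth becomes 4
  Position 8 ')': depth becomes 3
  Position 9 ')': depth becomes 2
  Position 10 ')': depth becomes 1
  Position 11 '(': depth becomes 2
  Position 12 ')': depth becomes 1
  Position 13 '(': depth becomes 2
  Position 14 ')': depth becomes 1
  Position 15 ')': depth becomes 0
Maximum depth reached: 4

4


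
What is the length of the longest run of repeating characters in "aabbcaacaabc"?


Input: "aabbcaacaabc"
Scanning for longest run:
  Position 1 ('a'): continues run of 'a', length=2
  Position 2 ('b'): new char, reset run to 1
  Position 3 ('b'): continues run of 'b', length=2
  Position 4 ('c'): new char, reset run to 1
  Position 5 ('a'): new char, reset run to 1
  Position 6 ('a'): continues run of 'a', length=2
  Position 7 ('c'): new char, reset run to 1
  Position 8 ('a'): new char, reset run to 1
  Position 9 ('a'): continues run of 'a', length=2
  Position 10 ('b'): new char, reset run to 1
  Position 11 ('c'): new char, reset run to 1
Longest run: 'a' with length 2

2


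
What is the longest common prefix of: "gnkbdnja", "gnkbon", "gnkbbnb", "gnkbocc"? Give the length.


Words: gnkbdnja, gnkbon, gnkbbnb, gnkbocc
  Position 0: all 'g' => match
  Position 1: all 'n' => match
  Position 2: all 'k' => match
  Position 3: all 'b' => match
  Position 4: ('d', 'o', 'b', 'o') => mismatch, stop
LCP = "gnkb" (length 4)

4


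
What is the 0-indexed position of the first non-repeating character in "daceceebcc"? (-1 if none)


Input: daceceebcc
Character frequencies:
  'a': 1
  'b': 1
  'c': 4
  'd': 1
  'e': 3
Scanning left to right for freq == 1:
  Position 0 ('d'): unique! => answer = 0

0


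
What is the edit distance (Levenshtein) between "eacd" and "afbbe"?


Computing edit distance: "eacd" -> "afbbe"
DP table:
           a    f    b    b    e
      0    1    2    3    4    5
  e   1    1    2    3    4    4
  a   2    1    2    3    4    5
  c   3    2    2    3    4    5
  d   4    3    3    3    4    5
Edit distance = dp[4][5] = 5

5


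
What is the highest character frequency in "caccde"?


Input: caccde
Character counts:
  'a': 1
  'c': 3
  'd': 1
  'e': 1
Maximum frequency: 3

3


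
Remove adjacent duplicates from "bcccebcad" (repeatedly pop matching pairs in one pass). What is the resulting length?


Input: bcccebcad
Stack-based adjacent duplicate removal:
  Read 'b': push. Stack: b
  Read 'c': push. Stack: bc
  Read 'c': matches stack top 'c' => pop. Stack: b
  Read 'c': push. Stack: bc
  Read 'e': push. Stack: bce
  Read 'b': push. Stack: bceb
  Read 'c': push. Stack: bcebc
  Read 'a': push. Stack: bcebca
  Read 'd': push. Stack: bcebcad
Final stack: "bcebcad" (length 7)

7


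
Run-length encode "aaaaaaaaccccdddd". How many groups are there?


Input: aaaaaaaaccccdddd
Scanning for consecutive runs:
  Group 1: 'a' x 8 (positions 0-7)
  Group 2: 'c' x 4 (positions 8-11)
  Group 3: 'd' x 4 (positions 12-15)
Total groups: 3

3


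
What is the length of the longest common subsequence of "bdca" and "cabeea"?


LCS of "bdca" and "cabeea"
DP table:
           c    a    b    e    e    a
      0    0    0    0    0    0    0
  b   0    0    0    1    1    1    1
  d   0    0    0    1    1    1    1
  c   0    1    1    1    1    1    1
  a   0    1    2    2    2    2    2
LCS length = dp[4][6] = 2

2


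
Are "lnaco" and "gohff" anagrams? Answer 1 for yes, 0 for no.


Strings: "lnaco", "gohff"
Sorted first:  aclno
Sorted second: ffgho
Differ at position 0: 'a' vs 'f' => not anagrams

0


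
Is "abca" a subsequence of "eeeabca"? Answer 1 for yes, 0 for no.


Check if "abca" is a subsequence of "eeeabca"
Greedy scan:
  Position 0 ('e'): no match needed
  Position 1 ('e'): no match needed
  Position 2 ('e'): no match needed
  Position 3 ('a'): matches sub[0] = 'a'
  Position 4 ('b'): matches sub[1] = 'b'
  Position 5 ('c'): matches sub[2] = 'c'
  Position 6 ('a'): matches sub[3] = 'a'
All 4 characters matched => is a subsequence

1


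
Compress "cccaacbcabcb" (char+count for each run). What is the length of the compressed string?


Input: cccaacbcabcb
Runs:
  'c' x 3 => "c3"
  'a' x 2 => "a2"
  'c' x 1 => "c1"
  'b' x 1 => "b1"
  'c' x 1 => "c1"
  'a' x 1 => "a1"
  'b' x 1 => "b1"
  'c' x 1 => "c1"
  'b' x 1 => "b1"
Compressed: "c3a2c1b1c1a1b1c1b1"
Compressed length: 18

18


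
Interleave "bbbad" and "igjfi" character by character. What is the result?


Interleaving "bbbad" and "igjfi":
  Position 0: 'b' from first, 'i' from second => "bi"
  Position 1: 'b' from first, 'g' from second => "bg"
  Position 2: 'b' from first, 'j' from second => "bj"
  Position 3: 'a' from first, 'f' from second => "af"
  Position 4: 'd' from first, 'i' from second => "di"
Result: bibgbjafdi

bibgbjafdi


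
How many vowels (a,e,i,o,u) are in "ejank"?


Input: ejank
Checking each character:
  'e' at position 0: vowel (running total: 1)
  'j' at position 1: consonant
  'a' at position 2: vowel (running total: 2)
  'n' at position 3: consonant
  'k' at position 4: consonant
Total vowels: 2

2


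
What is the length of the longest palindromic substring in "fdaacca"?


Input: "fdaacca"
Checking substrings for palindromes:
  [3:7] "acca" (len 4) => palindrome
  [2:4] "aa" (len 2) => palindrome
  [4:6] "cc" (len 2) => palindrome
Longest palindromic substring: "acca" with length 4

4


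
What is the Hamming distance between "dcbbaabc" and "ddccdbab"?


Comparing "dcbbaabc" and "ddccdbab" position by position:
  Position 0: 'd' vs 'd' => same
  Position 1: 'c' vs 'd' => differ
  Position 2: 'b' vs 'c' => differ
  Position 3: 'b' vs 'c' => differ
  Position 4: 'a' vs 'd' => differ
  Position 5: 'a' vs 'b' => differ
  Position 6: 'b' vs 'a' => differ
  Position 7: 'c' vs 'b' => differ
Total differences (Hamming distance): 7

7


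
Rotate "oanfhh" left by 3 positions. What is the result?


Input: "oanfhh", rotate left by 3
First 3 characters: "oan"
Remaining characters: "fhh"
Concatenate remaining + first: "fhh" + "oan" = "fhhoan"

fhhoan


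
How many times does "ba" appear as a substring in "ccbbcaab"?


Searching for "ba" in "ccbbcaab"
Scanning each position:
  Position 0: "cc" => no
  Position 1: "cb" => no
  Position 2: "bb" => no
  Position 3: "bc" => no
  Position 4: "ca" => no
  Position 5: "aa" => no
  Position 6: "ab" => no
Total occurrences: 0

0


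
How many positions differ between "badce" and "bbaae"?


Comparing "badce" and "bbaae" position by position:
  Position 0: 'b' vs 'b' => same
  Position 1: 'a' vs 'b' => DIFFER
  Position 2: 'd' vs 'a' => DIFFER
  Position 3: 'c' vs 'a' => DIFFER
  Position 4: 'e' vs 'e' => same
Positions that differ: 3

3


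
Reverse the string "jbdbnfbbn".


Input: jbdbnfbbn
Reading characters right to left:
  Position 8: 'n'
  Position 7: 'b'
  Position 6: 'b'
  Position 5: 'f'
  Position 4: 'n'
  Position 3: 'b'
  Position 2: 'd'
  Position 1: 'b'
  Position 0: 'j'
Reversed: nbbfnbdbj

nbbfnbdbj


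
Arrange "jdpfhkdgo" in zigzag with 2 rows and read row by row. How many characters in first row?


Zigzag "jdpfhkdgo" into 2 rows:
Placing characters:
  'j' => row 0
  'd' => row 1
  'p' => row 0
  'f' => row 1
  'h' => row 0
  'k' => row 1
  'd' => row 0
  'g' => row 1
  'o' => row 0
Rows:
  Row 0: "jphdo"
  Row 1: "dfkg"
First row length: 5

5


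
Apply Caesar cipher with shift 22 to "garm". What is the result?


Caesar cipher: shift "garm" by 22
  'g' (pos 6) + 22 = pos 2 = 'c'
  'a' (pos 0) + 22 = pos 22 = 'w'
  'r' (pos 17) + 22 = pos 13 = 'n'
  'm' (pos 12) + 22 = pos 8 = 'i'
Result: cwni

cwni


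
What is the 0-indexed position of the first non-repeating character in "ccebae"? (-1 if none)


Input: ccebae
Character frequencies:
  'a': 1
  'b': 1
  'c': 2
  'e': 2
Scanning left to right for freq == 1:
  Position 0 ('c'): freq=2, skip
  Position 1 ('c'): freq=2, skip
  Position 2 ('e'): freq=2, skip
  Position 3 ('b'): unique! => answer = 3

3


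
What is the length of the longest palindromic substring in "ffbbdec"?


Input: "ffbbdec"
Checking substrings for palindromes:
  [0:2] "ff" (len 2) => palindrome
  [2:4] "bb" (len 2) => palindrome
Longest palindromic substring: "ff" with length 2

2


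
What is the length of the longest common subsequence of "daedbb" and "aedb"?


LCS of "daedbb" and "aedb"
DP table:
           a    e    d    b
      0    0    0    0    0
  d   0    0    0    1    1
  a   0    1    1    1    1
  e   0    1    2    2    2
  d   0    1    2    3    3
  b   0    1    2    3    4
  b   0    1    2    3    4
LCS length = dp[6][4] = 4

4


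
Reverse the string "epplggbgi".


Input: epplggbgi
Reading characters right to left:
  Position 8: 'i'
  Position 7: 'g'
  Position 6: 'b'
  Position 5: 'g'
  Position 4: 'g'
  Position 3: 'l'
  Position 2: 'p'
  Position 1: 'p'
  Position 0: 'e'
Reversed: igbgglppe

igbgglppe


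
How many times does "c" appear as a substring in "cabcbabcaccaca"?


Searching for "c" in "cabcbabcaccaca"
Scanning each position:
  Position 0: "c" => MATCH
  Position 1: "a" => no
  Position 2: "b" => no
  Position 3: "c" => MATCH
  Position 4: "b" => no
  Position 5: "a" => no
  Position 6: "b" => no
  Position 7: "c" => MATCH
  Position 8: "a" => no
  Position 9: "c" => MATCH
  Position 10: "c" => MATCH
  Position 11: "a" => no
  Position 12: "c" => MATCH
  Position 13: "a" => no
Total occurrences: 6

6


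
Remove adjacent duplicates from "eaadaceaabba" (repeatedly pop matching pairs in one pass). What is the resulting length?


Input: eaadaceaabba
Stack-based adjacent duplicate removal:
  Read 'e': push. Stack: e
  Read 'a': push. Stack: ea
  Read 'a': matches stack top 'a' => pop. Stack: e
  Read 'd': push. Stack: ed
  Read 'a': push. Stack: eda
  Read 'c': push. Stack: edac
  Read 'e': push. Stack: edace
  Read 'a': push. Stack: edacea
  Read 'a': matches stack top 'a' => pop. Stack: edace
  Read 'b': push. Stack: edaceb
  Read 'b': matches stack top 'b' => pop. Stack: edace
  Read 'a': push. Stack: edacea
Final stack: "edacea" (length 6)

6


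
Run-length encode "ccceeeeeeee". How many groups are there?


Input: ccceeeeeeee
Scanning for consecutive runs:
  Group 1: 'c' x 3 (positions 0-2)
  Group 2: 'e' x 8 (positions 3-10)
Total groups: 2

2


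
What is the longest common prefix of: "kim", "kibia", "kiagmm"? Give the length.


Words: kim, kibia, kiagmm
  Position 0: all 'k' => match
  Position 1: all 'i' => match
  Position 2: ('m', 'b', 'a') => mismatch, stop
LCP = "ki" (length 2)

2


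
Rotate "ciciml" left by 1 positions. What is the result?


Input: "ciciml", rotate left by 1
First 1 characters: "c"
Remaining characters: "iciml"
Concatenate remaining + first: "iciml" + "c" = "icimlc"

icimlc


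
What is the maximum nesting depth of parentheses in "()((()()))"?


Input: "()((()()))"
Tracking depth:
  Position 0 '(': depth becomes 1
  Position 1 ')': depth becomes 0
  Position 2 '(': depth becomes 1
  Position 3 '(': depth becomes 2
  Position 4 '(': depth becomes 3
  Position 5 ')': depth becomes 2
  Position 6 '(': depth becomes 3
  Position 7 ')': depth becomes 2
  Position 8 ')': depth becomes 1
  Position 9 ')': depth becomes 0
Maximum depth reached: 3

3


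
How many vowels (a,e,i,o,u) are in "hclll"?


Input: hclll
Checking each character:
  'h' at position 0: consonant
  'c' at position 1: consonant
  'l' at position 2: consonant
  'l' at position 3: consonant
  'l' at position 4: consonant
Total vowels: 0

0


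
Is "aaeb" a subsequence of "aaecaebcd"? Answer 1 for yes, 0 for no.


Check if "aaeb" is a subsequence of "aaecaebcd"
Greedy scan:
  Position 0 ('a'): matches sub[0] = 'a'
  Position 1 ('a'): matches sub[1] = 'a'
  Position 2 ('e'): matches sub[2] = 'e'
  Position 3 ('c'): no match needed
  Position 4 ('a'): no match needed
  Position 5 ('e'): no match needed
  Position 6 ('b'): matches sub[3] = 'b'
  Position 7 ('c'): no match needed
  Position 8 ('d'): no match needed
All 4 characters matched => is a subsequence

1


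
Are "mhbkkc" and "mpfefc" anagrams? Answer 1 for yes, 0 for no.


Strings: "mhbkkc", "mpfefc"
Sorted first:  bchkkm
Sorted second: ceffmp
Differ at position 0: 'b' vs 'c' => not anagrams

0


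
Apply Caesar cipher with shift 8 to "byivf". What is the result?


Caesar cipher: shift "byivf" by 8
  'b' (pos 1) + 8 = pos 9 = 'j'
  'y' (pos 24) + 8 = pos 6 = 'g'
  'i' (pos 8) + 8 = pos 16 = 'q'
  'v' (pos 21) + 8 = pos 3 = 'd'
  'f' (pos 5) + 8 = pos 13 = 'n'
Result: jgqdn

jgqdn


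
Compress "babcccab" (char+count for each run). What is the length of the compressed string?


Input: babcccab
Runs:
  'b' x 1 => "b1"
  'a' x 1 => "a1"
  'b' x 1 => "b1"
  'c' x 3 => "c3"
  'a' x 1 => "a1"
  'b' x 1 => "b1"
Compressed: "b1a1b1c3a1b1"
Compressed length: 12

12


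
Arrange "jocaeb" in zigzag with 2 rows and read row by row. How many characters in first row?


Zigzag "jocaeb" into 2 rows:
Placing characters:
  'j' => row 0
  'o' => row 1
  'c' => row 0
  'a' => row 1
  'e' => row 0
  'b' => row 1
Rows:
  Row 0: "jce"
  Row 1: "oab"
First row length: 3

3


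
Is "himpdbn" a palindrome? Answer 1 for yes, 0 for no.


Input: himpdbn
Reversed: nbdpmih
  Compare pos 0 ('h') with pos 6 ('n'): MISMATCH
  Compare pos 1 ('i') with pos 5 ('b'): MISMATCH
  Compare pos 2 ('m') with pos 4 ('d'): MISMATCH
Result: not a palindrome

0


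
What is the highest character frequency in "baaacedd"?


Input: baaacedd
Character counts:
  'a': 3
  'b': 1
  'c': 1
  'd': 2
  'e': 1
Maximum frequency: 3

3


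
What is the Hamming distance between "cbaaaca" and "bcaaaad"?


Comparing "cbaaaca" and "bcaaaad" position by position:
  Position 0: 'c' vs 'b' => differ
  Position 1: 'b' vs 'c' => differ
  Position 2: 'a' vs 'a' => same
  Position 3: 'a' vs 'a' => same
  Position 4: 'a' vs 'a' => same
  Position 5: 'c' vs 'a' => differ
  Position 6: 'a' vs 'd' => differ
Total differences (Hamming distance): 4

4


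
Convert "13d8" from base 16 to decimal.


Input: "13d8" in base 16
Positional expansion:
  Digit '1' (value 1) x 16^3 = 4096
  Digit '3' (value 3) x 16^2 = 768
  Digit 'd' (value 13) x 16^1 = 208
  Digit '8' (value 8) x 16^0 = 8
Sum = 5080

5080


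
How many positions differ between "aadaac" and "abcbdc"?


Comparing "aadaac" and "abcbdc" position by position:
  Position 0: 'a' vs 'a' => same
  Position 1: 'a' vs 'b' => DIFFER
  Position 2: 'd' vs 'c' => DIFFER
  Position 3: 'a' vs 'b' => DIFFER
  Position 4: 'a' vs 'd' => DIFFER
  Position 5: 'c' vs 'c' => same
Positions that differ: 4

4


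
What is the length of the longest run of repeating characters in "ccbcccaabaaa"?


Input: "ccbcccaabaaa"
Scanning for longest run:
  Position 1 ('c'): continues run of 'c', length=2
  Position 2 ('b'): new char, reset run to 1
  Position 3 ('c'): new char, reset run to 1
  Position 4 ('c'): continues run of 'c', length=2
  Position 5 ('c'): continues run of 'c', length=3
  Position 6 ('a'): new char, reset run to 1
  Position 7 ('a'): continues run of 'a', length=2
  Position 8 ('b'): new char, reset run to 1
  Position 9 ('a'): new char, reset run to 1
  Position 10 ('a'): continues run of 'a', length=2
  Position 11 ('a'): continues run of 'a', length=3
Longest run: 'c' with length 3

3


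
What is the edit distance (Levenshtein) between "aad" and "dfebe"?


Computing edit distance: "aad" -> "dfebe"
DP table:
           d    f    e    b    e
      0    1    2    3    4    5
  a   1    1    2    3    4    5
  a   2    2    2    3    4    5
  d   3    2    3    3    4    5
Edit distance = dp[3][5] = 5

5


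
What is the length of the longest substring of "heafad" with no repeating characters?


Input: "heafad"
Sliding window (track last position of each char):
  Position 0 ('h'): window [0,0] length 1 -- new best
  Position 1 ('e'): window [0,1] length 2 -- new best
  Position 2 ('a'): window [0,2] length 3 -- new best
  Position 3 ('f'): window [0,3] length 4 -- new best
  Position 4 ('a'): repeat (last at 2), move window start to 3
  Position 4 ('a'): window [3,4] length 2
  Position 5 ('d'): window [3,5] length 3
Longest substring with no repeats: "heaf" with length 4

4


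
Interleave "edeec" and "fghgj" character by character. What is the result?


Interleaving "edeec" and "fghgj":
  Position 0: 'e' from first, 'f' from second => "ef"
  Position 1: 'd' from first, 'g' from second => "dg"
  Position 2: 'e' from first, 'h' from second => "eh"
  Position 3: 'e' from first, 'g' from second => "eg"
  Position 4: 'c' from first, 'j' from second => "cj"
Result: efdgehegcj

efdgehegcj


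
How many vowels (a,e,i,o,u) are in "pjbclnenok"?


Input: pjbclnenok
Checking each character:
  'p' at position 0: consonant
  'j' at position 1: consonant
  'b' at position 2: consonant
  'c' at position 3: consonant
  'l' at position 4: consonant
  'n' at position 5: consonant
  'e' at position 6: vowel (running total: 1)
  'n' at position 7: consonant
  'o' at position 8: vowel (running total: 2)
  'k' at position 9: consonant
Total vowels: 2

2


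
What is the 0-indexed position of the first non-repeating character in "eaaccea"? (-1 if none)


Input: eaaccea
Character frequencies:
  'a': 3
  'c': 2
  'e': 2
Scanning left to right for freq == 1:
  Position 0 ('e'): freq=2, skip
  Position 1 ('a'): freq=3, skip
  Position 2 ('a'): freq=3, skip
  Position 3 ('c'): freq=2, skip
  Position 4 ('c'): freq=2, skip
  Position 5 ('e'): freq=2, skip
  Position 6 ('a'): freq=3, skip
  No unique character found => answer = -1

-1


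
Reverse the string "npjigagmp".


Input: npjigagmp
Reading characters right to left:
  Position 8: 'p'
  Position 7: 'm'
  Position 6: 'g'
  Position 5: 'a'
  Position 4: 'g'
  Position 3: 'i'
  Position 2: 'j'
  Position 1: 'p'
  Position 0: 'n'
Reversed: pmgagijpn

pmgagijpn


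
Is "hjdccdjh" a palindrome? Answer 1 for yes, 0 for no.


Input: hjdccdjh
Reversed: hjdccdjh
  Compare pos 0 ('h') with pos 7 ('h'): match
  Compare pos 1 ('j') with pos 6 ('j'): match
  Compare pos 2 ('d') with pos 5 ('d'): match
  Compare pos 3 ('c') with pos 4 ('c'): match
Result: palindrome

1


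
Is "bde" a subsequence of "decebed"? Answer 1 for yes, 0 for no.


Check if "bde" is a subsequence of "decebed"
Greedy scan:
  Position 0 ('d'): no match needed
  Position 1 ('e'): no match needed
  Position 2 ('c'): no match needed
  Position 3 ('e'): no match needed
  Position 4 ('b'): matches sub[0] = 'b'
  Position 5 ('e'): no match needed
  Position 6 ('d'): matches sub[1] = 'd'
Only matched 2/3 characters => not a subsequence

0


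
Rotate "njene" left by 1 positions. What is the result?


Input: "njene", rotate left by 1
First 1 characters: "n"
Remaining characters: "jene"
Concatenate remaining + first: "jene" + "n" = "jenen"

jenen


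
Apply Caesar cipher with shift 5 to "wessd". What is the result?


Caesar cipher: shift "wessd" by 5
  'w' (pos 22) + 5 = pos 1 = 'b'
  'e' (pos 4) + 5 = pos 9 = 'j'
  's' (pos 18) + 5 = pos 23 = 'x'
  's' (pos 18) + 5 = pos 23 = 'x'
  'd' (pos 3) + 5 = pos 8 = 'i'
Result: bjxxi

bjxxi


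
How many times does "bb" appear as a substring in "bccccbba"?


Searching for "bb" in "bccccbba"
Scanning each position:
  Position 0: "bc" => no
  Position 1: "cc" => no
  Position 2: "cc" => no
  Position 3: "cc" => no
  Position 4: "cb" => no
  Position 5: "bb" => MATCH
  Position 6: "ba" => no
Total occurrences: 1

1


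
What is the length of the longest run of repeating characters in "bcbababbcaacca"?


Input: "bcbababbcaacca"
Scanning for longest run:
  Position 1 ('c'): new char, reset run to 1
  Position 2 ('b'): new char, reset run to 1
  Position 3 ('a'): new char, reset run to 1
  Position 4 ('b'): new char, reset run to 1
  Position 5 ('a'): new char, reset run to 1
  Position 6 ('b'): new char, reset run to 1
  Position 7 ('b'): continues run of 'b', length=2
  Position 8 ('c'): new char, reset run to 1
  Position 9 ('a'): new char, reset run to 1
  Position 10 ('a'): continues run of 'a', length=2
  Position 11 ('c'): new char, reset run to 1
  Position 12 ('c'): continues run of 'c', length=2
  Position 13 ('a'): new char, reset run to 1
Longest run: 'b' with length 2

2


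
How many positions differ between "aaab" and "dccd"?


Comparing "aaab" and "dccd" position by position:
  Position 0: 'a' vs 'd' => DIFFER
  Position 1: 'a' vs 'c' => DIFFER
  Position 2: 'a' vs 'c' => DIFFER
  Position 3: 'b' vs 'd' => DIFFER
Positions that differ: 4

4


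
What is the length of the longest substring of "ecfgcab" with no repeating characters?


Input: "ecfgcab"
Sliding window (track last position of each char):
  Position 0 ('e'): window [0,0] length 1 -- new best
  Position 1 ('c'): window [0,1] length 2 -- new best
  Position 2 ('f'): window [0,2] length 3 -- new best
  Position 3 ('g'): window [0,3] length 4 -- new best
  Position 4 ('c'): repeat (last at 1), move window start to 2
  Position 4 ('c'): window [2,4] length 3
  Position 5 ('a'): window [2,5] length 4
  Position 6 ('b'): window [2,6] length 5 -- new best
Longest substring with no repeats: "fgcab" with length 5

5


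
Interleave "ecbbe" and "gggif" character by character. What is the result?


Interleaving "ecbbe" and "gggif":
  Position 0: 'e' from first, 'g' from second => "eg"
  Position 1: 'c' from first, 'g' from second => "cg"
  Position 2: 'b' from first, 'g' from second => "bg"
  Position 3: 'b' from first, 'i' from second => "bi"
  Position 4: 'e' from first, 'f' from second => "ef"
Result: egcgbgbief

egcgbgbief


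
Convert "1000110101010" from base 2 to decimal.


Input: "1000110101010" in base 2
Positional expansion:
  Digit '1' (value 1) x 2^12 = 4096
  Digit '0' (value 0) x 2^11 = 0
  Digit '0' (value 0) x 2^10 = 0
  Digit '0' (value 0) x 2^9 = 0
  Digit '1' (value 1) x 2^8 = 256
  Digit '1' (value 1) x 2^7 = 128
  Digit '0' (value 0) x 2^6 = 0
  Digit '1' (value 1) x 2^5 = 32
  Digit '0' (value 0) x 2^4 = 0
  Digit '1' (value 1) x 2^3 = 8
  Digit '0' (value 0) x 2^2 = 0
  Digit '1' (value 1) x 2^1 = 2
  Digit '0' (value 0) x 2^0 = 0
Sum = 4522

4522


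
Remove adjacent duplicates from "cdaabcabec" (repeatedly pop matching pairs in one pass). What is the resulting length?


Input: cdaabcabec
Stack-based adjacent duplicate removal:
  Read 'c': push. Stack: c
  Read 'd': push. Stack: cd
  Read 'a': push. Stack: cda
  Read 'a': matches stack top 'a' => pop. Stack: cd
  Read 'b': push. Stack: cdb
  Read 'c': push. Stack: cdbc
  Read 'a': push. Stack: cdbca
  Read 'b': push. Stack: cdbcab
  Read 'e': push. Stack: cdbcabe
  Read 'c': push. Stack: cdbcabec
Final stack: "cdbcabec" (length 8)

8


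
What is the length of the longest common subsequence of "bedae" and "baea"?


LCS of "bedae" and "baea"
DP table:
           b    a    e    a
      0    0    0    0    0
  b   0    1    1    1    1
  e   0    1    1    2    2
  d   0    1    1    2    2
  a   0    1    2    2    3
  e   0    1    2    3    3
LCS length = dp[5][4] = 3

3


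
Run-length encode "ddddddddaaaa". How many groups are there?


Input: ddddddddaaaa
Scanning for consecutive runs:
  Group 1: 'd' x 8 (positions 0-7)
  Group 2: 'a' x 4 (positions 8-11)
Total groups: 2

2


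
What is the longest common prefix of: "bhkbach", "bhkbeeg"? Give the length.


Words: bhkbach, bhkbeeg
  Position 0: all 'b' => match
  Position 1: all 'h' => match
  Position 2: all 'k' => match
  Position 3: all 'b' => match
  Position 4: ('a', 'e') => mismatch, stop
LCP = "bhkb" (length 4)

4


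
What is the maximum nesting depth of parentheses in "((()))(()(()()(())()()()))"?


Input: "((()))(()(()()(())()()()))"
Tracking depth:
  Position 0 '(': depth becomes 1
  Position 1 '(': depth becomes 2
  Position 2 '(': depth becomes 3
  Position 3 ')': depth becomes 2
  Position 4 ')': depth becomes 1
  Position 5 ')': depth becomes 0
  Position 6 '(': depth becomes 1
  Position 7 '(': depth becomes 2
  Position 8 ')': depth becomes 1
  Position 9 '(': depth becomes 2
  Position 10 '(': depth becomes 3
  Position 11 ')': depth becomes 2
  Position 12 '(': depth becomes 3
  Position 13 ')': depth becomes 2
  Position 14 '(': depth becomes 3
  Position 15 '(': depth becomes 4
  Position 16 ')': depth becomes 3
  Position 17 ')': depth becomes 2
  Position 18 '(': depth becomes 3
  Position 19 ')': depth becomes 2
  Position 20 '(': depth becomes 3
  Position 21 ')': depth becomes 2
  Position 22 '(': depth becomes 3
  Position 23 ')': depth becomes 2
  Position 24 ')': depth becomes 1
  Position 25 ')': depth becomes 0
Maximum depth reached: 4

4


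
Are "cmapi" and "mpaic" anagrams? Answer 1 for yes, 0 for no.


Strings: "cmapi", "mpaic"
Sorted first:  acimp
Sorted second: acimp
Sorted forms match => anagrams

1


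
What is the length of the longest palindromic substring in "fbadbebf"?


Input: "fbadbebf"
Checking substrings for palindromes:
  [4:7] "beb" (len 3) => palindrome
Longest palindromic substring: "beb" with length 3

3


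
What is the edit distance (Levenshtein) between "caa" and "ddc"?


Computing edit distance: "caa" -> "ddc"
DP table:
           d    d    c
      0    1    2    3
  c   1    1    2    2
  a   2    2    2    3
  a   3    3    3    3
Edit distance = dp[3][3] = 3

3


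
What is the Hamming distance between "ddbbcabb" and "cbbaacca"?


Comparing "ddbbcabb" and "cbbaacca" position by position:
  Position 0: 'd' vs 'c' => differ
  Position 1: 'd' vs 'b' => differ
  Position 2: 'b' vs 'b' => same
  Position 3: 'b' vs 'a' => differ
  Position 4: 'c' vs 'a' => differ
  Position 5: 'a' vs 'c' => differ
  Position 6: 'b' vs 'c' => differ
  Position 7: 'b' vs 'a' => differ
Total differences (Hamming distance): 7

7


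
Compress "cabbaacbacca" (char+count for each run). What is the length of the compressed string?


Input: cabbaacbacca
Runs:
  'c' x 1 => "c1"
  'a' x 1 => "a1"
  'b' x 2 => "b2"
  'a' x 2 => "a2"
  'c' x 1 => "c1"
  'b' x 1 => "b1"
  'a' x 1 => "a1"
  'c' x 2 => "c2"
  'a' x 1 => "a1"
Compressed: "c1a1b2a2c1b1a1c2a1"
Compressed length: 18

18


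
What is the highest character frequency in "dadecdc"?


Input: dadecdc
Character counts:
  'a': 1
  'c': 2
  'd': 3
  'e': 1
Maximum frequency: 3

3


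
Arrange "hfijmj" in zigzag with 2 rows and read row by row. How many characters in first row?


Zigzag "hfijmj" into 2 rows:
Placing characters:
  'h' => row 0
  'f' => row 1
  'i' => row 0
  'j' => row 1
  'm' => row 0
  'j' => row 1
Rows:
  Row 0: "him"
  Row 1: "fjj"
First row length: 3

3


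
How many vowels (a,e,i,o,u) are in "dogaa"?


Input: dogaa
Checking each character:
  'd' at position 0: consonant
  'o' at position 1: vowel (running total: 1)
  'g' at position 2: consonant
  'a' at position 3: vowel (running total: 2)
  'a' at position 4: vowel (running total: 3)
Total vowels: 3

3


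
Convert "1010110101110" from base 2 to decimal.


Input: "1010110101110" in base 2
Positional expansion:
  Digit '1' (value 1) x 2^12 = 4096
  Digit '0' (value 0) x 2^11 = 0
  Digit '1' (value 1) x 2^10 = 1024
  Digit '0' (value 0) x 2^9 = 0
  Digit '1' (value 1) x 2^8 = 256
  Digit '1' (value 1) x 2^7 = 128
  Digit '0' (value 0) x 2^6 = 0
  Digit '1' (value 1) x 2^5 = 32
  Digit '0' (value 0) x 2^4 = 0
  Digit '1' (value 1) x 2^3 = 8
  Digit '1' (value 1) x 2^2 = 4
  Digit '1' (value 1) x 2^1 = 2
  Digit '0' (value 0) x 2^0 = 0
Sum = 5550

5550


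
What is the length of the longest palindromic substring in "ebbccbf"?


Input: "ebbccbf"
Checking substrings for palindromes:
  [2:6] "bccb" (len 4) => palindrome
  [1:3] "bb" (len 2) => palindrome
  [3:5] "cc" (len 2) => palindrome
Longest palindromic substring: "bccb" with length 4

4


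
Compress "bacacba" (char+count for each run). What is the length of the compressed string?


Input: bacacba
Runs:
  'b' x 1 => "b1"
  'a' x 1 => "a1"
  'c' x 1 => "c1"
  'a' x 1 => "a1"
  'c' x 1 => "c1"
  'b' x 1 => "b1"
  'a' x 1 => "a1"
Compressed: "b1a1c1a1c1b1a1"
Compressed length: 14

14


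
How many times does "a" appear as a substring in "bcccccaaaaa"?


Searching for "a" in "bcccccaaaaa"
Scanning each position:
  Position 0: "b" => no
  Position 1: "c" => no
  Position 2: "c" => no
  Position 3: "c" => no
  Position 4: "c" => no
  Position 5: "c" => no
  Position 6: "a" => MATCH
  Position 7: "a" => MATCH
  Position 8: "a" => MATCH
  Position 9: "a" => MATCH
  Position 10: "a" => MATCH
Total occurrences: 5

5


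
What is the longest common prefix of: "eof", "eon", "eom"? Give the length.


Words: eof, eon, eom
  Position 0: all 'e' => match
  Position 1: all 'o' => match
  Position 2: ('f', 'n', 'm') => mismatch, stop
LCP = "eo" (length 2)

2


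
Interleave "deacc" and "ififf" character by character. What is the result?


Interleaving "deacc" and "ififf":
  Position 0: 'd' from first, 'i' from second => "di"
  Position 1: 'e' from first, 'f' from second => "ef"
  Position 2: 'a' from first, 'i' from second => "ai"
  Position 3: 'c' from first, 'f' from second => "cf"
  Position 4: 'c' from first, 'f' from second => "cf"
Result: diefaicfcf

diefaicfcf


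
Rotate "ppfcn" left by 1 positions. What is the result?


Input: "ppfcn", rotate left by 1
First 1 characters: "p"
Remaining characters: "pfcn"
Concatenate remaining + first: "pfcn" + "p" = "pfcnp"

pfcnp


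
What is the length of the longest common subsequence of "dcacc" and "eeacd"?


LCS of "dcacc" and "eeacd"
DP table:
           e    e    a    c    d
      0    0    0    0    0    0
  d   0    0    0    0    0    1
  c   0    0    0    0    1    1
  a   0    0    0    1    1    1
  c   0    0    0    1    2    2
  c   0    0    0    1    2    2
LCS length = dp[5][5] = 2

2


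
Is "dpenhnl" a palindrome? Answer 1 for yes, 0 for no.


Input: dpenhnl
Reversed: lnhnepd
  Compare pos 0 ('d') with pos 6 ('l'): MISMATCH
  Compare pos 1 ('p') with pos 5 ('n'): MISMATCH
  Compare pos 2 ('e') with pos 4 ('h'): MISMATCH
Result: not a palindrome

0


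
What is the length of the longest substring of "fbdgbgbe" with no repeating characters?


Input: "fbdgbgbe"
Sliding window (track last position of each char):
  Position 0 ('f'): window [0,0] length 1 -- new best
  Position 1 ('b'): window [0,1] length 2 -- new best
  Position 2 ('d'): window [0,2] length 3 -- new best
  Position 3 ('g'): window [0,3] length 4 -- new best
  Position 4 ('b'): repeat (last at 1), move window start to 2
  Position 4 ('b'): window [2,4] length 3
  Position 5 ('g'): repeat (last at 3), move window start to 4
  Position 5 ('g'): window [4,5] length 2
  Position 6 ('b'): repeat (last at 4), move window start to 5
  Position 6 ('b'): window [5,6] length 2
  Position 7 ('e'): window [5,7] length 3
Longest substring with no repeats: "fbdg" with length 4

4


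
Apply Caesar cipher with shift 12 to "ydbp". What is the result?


Caesar cipher: shift "ydbp" by 12
  'y' (pos 24) + 12 = pos 10 = 'k'
  'd' (pos 3) + 12 = pos 15 = 'p'
  'b' (pos 1) + 12 = pos 13 = 'n'
  'p' (pos 15) + 12 = pos 1 = 'b'
Result: kpnb

kpnb


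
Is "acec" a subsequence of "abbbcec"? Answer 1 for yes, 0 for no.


Check if "acec" is a subsequence of "abbbcec"
Greedy scan:
  Position 0 ('a'): matches sub[0] = 'a'
  Position 1 ('b'): no match needed
  Position 2 ('b'): no match needed
  Position 3 ('b'): no match needed
  Position 4 ('c'): matches sub[1] = 'c'
  Position 5 ('e'): matches sub[2] = 'e'
  Position 6 ('c'): matches sub[3] = 'c'
All 4 characters matched => is a subsequence

1


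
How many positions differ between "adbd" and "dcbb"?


Comparing "adbd" and "dcbb" position by position:
  Position 0: 'a' vs 'd' => DIFFER
  Position 1: 'd' vs 'c' => DIFFER
  Position 2: 'b' vs 'b' => same
  Position 3: 'd' vs 'b' => DIFFER
Positions that differ: 3

3


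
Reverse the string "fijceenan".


Input: fijceenan
Reading characters right to left:
  Position 8: 'n'
  Position 7: 'a'
  Position 6: 'n'
  Position 5: 'e'
  Position 4: 'e'
  Position 3: 'c'
  Position 2: 'j'
  Position 1: 'i'
  Position 0: 'f'
Reversed: naneecjif

naneecjif


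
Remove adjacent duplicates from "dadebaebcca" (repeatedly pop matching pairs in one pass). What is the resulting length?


Input: dadebaebcca
Stack-based adjacent duplicate removal:
  Read 'd': push. Stack: d
  Read 'a': push. Stack: da
  Read 'd': push. Stack: dad
  Read 'e': push. Stack: dade
  Read 'b': push. Stack: dadeb
  Read 'a': push. Stack: dadeba
  Read 'e': push. Stack: dadebae
  Read 'b': push. Stack: dadebaeb
  Read 'c': push. Stack: dadebaebc
  Read 'c': matches stack top 'c' => pop. Stack: dadebaeb
  Read 'a': push. Stack: dadebaeba
Final stack: "dadebaeba" (length 9)

9


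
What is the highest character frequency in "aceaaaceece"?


Input: aceaaaceece
Character counts:
  'a': 4
  'c': 3
  'e': 4
Maximum frequency: 4

4


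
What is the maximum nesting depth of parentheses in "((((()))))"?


Input: "((((()))))"
Tracking depth:
  Position 0 '(': depth becomes 1
  Position 1 '(': depth becomes 2
  Position 2 '(': depth becomes 3
  Position 3 '(': depth becomes 4
  Position 4 '(': depth becomes 5
  Position 5 ')': depth becomes 4
  Position 6 ')': depth becomes 3
  Position 7 ')': depth becomes 2
  Position 8 ')': depth becomes 1
  Position 9 ')': depth becomes 0
Maximum depth reached: 5

5


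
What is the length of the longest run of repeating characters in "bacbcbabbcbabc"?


Input: "bacbcbabbcbabc"
Scanning for longest run:
  Position 1 ('a'): new char, reset run to 1
  Position 2 ('c'): new char, reset run to 1
  Position 3 ('b'): new char, reset run to 1
  Position 4 ('c'): new char, reset run to 1
  Position 5 ('b'): new char, reset run to 1
  Position 6 ('a'): new char, reset run to 1
  Position 7 ('b'): new char, reset run to 1
  Position 8 ('b'): continues run of 'b', length=2
  Position 9 ('c'): new char, reset run to 1
  Position 10 ('b'): new char, reset run to 1
  Position 11 ('a'): new char, reset run to 1
  Position 12 ('b'): new char, reset run to 1
  Position 13 ('c'): new char, reset run to 1
Longest run: 'b' with length 2

2


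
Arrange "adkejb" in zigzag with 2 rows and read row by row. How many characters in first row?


Zigzag "adkejb" into 2 rows:
Placing characters:
  'a' => row 0
  'd' => row 1
  'k' => row 0
  'e' => row 1
  'j' => row 0
  'b' => row 1
Rows:
  Row 0: "akj"
  Row 1: "deb"
First row length: 3

3


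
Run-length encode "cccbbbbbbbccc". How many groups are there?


Input: cccbbbbbbbccc
Scanning for consecutive runs:
  Group 1: 'c' x 3 (positions 0-2)
  Group 2: 'b' x 7 (positions 3-9)
  Group 3: 'c' x 3 (positions 10-12)
Total groups: 3

3


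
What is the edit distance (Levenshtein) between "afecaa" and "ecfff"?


Computing edit distance: "afecaa" -> "ecfff"
DP table:
           e    c    f    f    f
      0    1    2    3    4    5
  a   1    1    2    3    4    5
  f   2    2    2    2    3    4
  e   3    2    3    3    3    4
  c   4    3    2    3    4    4
  a   5    4    3    3    4    5
  a   6    5    4    4    4    5
Edit distance = dp[6][5] = 5

5


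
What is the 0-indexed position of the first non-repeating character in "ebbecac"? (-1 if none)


Input: ebbecac
Character frequencies:
  'a': 1
  'b': 2
  'c': 2
  'e': 2
Scanning left to right for freq == 1:
  Position 0 ('e'): freq=2, skip
  Position 1 ('b'): freq=2, skip
  Position 2 ('b'): freq=2, skip
  Position 3 ('e'): freq=2, skip
  Position 4 ('c'): freq=2, skip
  Position 5 ('a'): unique! => answer = 5

5


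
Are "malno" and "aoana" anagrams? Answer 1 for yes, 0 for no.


Strings: "malno", "aoana"
Sorted first:  almno
Sorted second: aaano
Differ at position 1: 'l' vs 'a' => not anagrams

0


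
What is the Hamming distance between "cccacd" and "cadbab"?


Comparing "cccacd" and "cadbab" position by position:
  Position 0: 'c' vs 'c' => same
  Position 1: 'c' vs 'a' => differ
  Position 2: 'c' vs 'd' => differ
  Position 3: 'a' vs 'b' => differ
  Position 4: 'c' vs 'a' => differ
  Position 5: 'd' vs 'b' => differ
Total differences (Hamming distance): 5

5
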